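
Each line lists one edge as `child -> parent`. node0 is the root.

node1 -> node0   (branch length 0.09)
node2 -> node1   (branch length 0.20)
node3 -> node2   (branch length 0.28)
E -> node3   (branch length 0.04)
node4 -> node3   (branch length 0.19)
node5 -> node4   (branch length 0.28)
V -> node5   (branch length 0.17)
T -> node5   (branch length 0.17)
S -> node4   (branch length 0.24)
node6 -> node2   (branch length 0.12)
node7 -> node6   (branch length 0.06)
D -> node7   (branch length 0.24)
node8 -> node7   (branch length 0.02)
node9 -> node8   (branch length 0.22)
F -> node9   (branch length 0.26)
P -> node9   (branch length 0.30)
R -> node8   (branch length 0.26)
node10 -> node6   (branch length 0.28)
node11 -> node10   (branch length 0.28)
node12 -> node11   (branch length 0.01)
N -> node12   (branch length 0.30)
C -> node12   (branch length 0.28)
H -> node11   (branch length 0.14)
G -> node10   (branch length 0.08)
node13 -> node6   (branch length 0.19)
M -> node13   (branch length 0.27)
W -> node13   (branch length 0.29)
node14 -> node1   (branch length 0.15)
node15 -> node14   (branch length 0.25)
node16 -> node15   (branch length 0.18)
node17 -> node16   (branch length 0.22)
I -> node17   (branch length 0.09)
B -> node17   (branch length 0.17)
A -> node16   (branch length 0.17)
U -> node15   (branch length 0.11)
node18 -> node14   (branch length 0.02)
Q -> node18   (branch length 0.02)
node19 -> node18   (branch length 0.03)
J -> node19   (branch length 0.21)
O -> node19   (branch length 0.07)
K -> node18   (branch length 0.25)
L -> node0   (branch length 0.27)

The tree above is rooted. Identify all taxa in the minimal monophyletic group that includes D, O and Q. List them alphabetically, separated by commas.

Tracing D: it sits inside (D,((F,P),R)).
Tracing O: it sits inside (J,O).
Tracing Q: it sits inside (Q,(J,O),K).
The smallest clade enclosing all 3 is (((E,((V,T),S)),((D,((F,P),R)),(((N,C),H),G),(M,W))),((((I,B),A),U),(Q,(J,O),K))); the answer is its 22 terminal taxa in alphabetical order.

A, B, C, D, E, F, G, H, I, J, K, M, N, O, P, Q, R, S, T, U, V, W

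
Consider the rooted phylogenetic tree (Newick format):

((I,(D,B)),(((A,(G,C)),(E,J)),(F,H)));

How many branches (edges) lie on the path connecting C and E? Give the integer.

5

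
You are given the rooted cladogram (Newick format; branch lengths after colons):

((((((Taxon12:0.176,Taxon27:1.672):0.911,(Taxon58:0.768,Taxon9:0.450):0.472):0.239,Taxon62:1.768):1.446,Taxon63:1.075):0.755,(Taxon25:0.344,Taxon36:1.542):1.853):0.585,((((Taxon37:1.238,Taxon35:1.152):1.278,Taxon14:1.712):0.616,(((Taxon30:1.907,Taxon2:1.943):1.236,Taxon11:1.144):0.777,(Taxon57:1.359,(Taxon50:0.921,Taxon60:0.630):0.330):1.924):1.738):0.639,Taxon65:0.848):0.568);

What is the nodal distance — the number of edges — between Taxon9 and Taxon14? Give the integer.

The MRCA of Taxon9 and Taxon14 is the root of the tree.
From Taxon9 up to that node: 6 branches. From Taxon14 up to the same node: 4 branches. Total: 6 + 4 = 10.

10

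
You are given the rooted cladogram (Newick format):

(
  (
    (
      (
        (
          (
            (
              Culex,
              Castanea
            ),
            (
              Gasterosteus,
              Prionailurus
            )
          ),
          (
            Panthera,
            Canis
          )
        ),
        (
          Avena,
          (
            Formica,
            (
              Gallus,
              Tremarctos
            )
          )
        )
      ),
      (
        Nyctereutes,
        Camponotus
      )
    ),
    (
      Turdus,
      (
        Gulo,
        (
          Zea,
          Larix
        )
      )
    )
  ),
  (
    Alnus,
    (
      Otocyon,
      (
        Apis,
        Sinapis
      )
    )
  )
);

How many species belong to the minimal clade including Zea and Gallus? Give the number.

The MRCA of Zea and Gallus is the node subtending ((((((Culex,Castanea),(Gasterosteus,Prionailurus)),(Panthera,Canis)),(Avena,(Formica,(Gallus,Tremarctos)))),(Nyctereutes,Camponotus)),(Turdus,(Gulo,(Zea,Larix)))).
That clade contains 16 terminal taxa: Avena, Camponotus, Canis, Castanea, Culex, Formica, Gallus, Gasterosteus, Gulo, Larix, Nyctereutes, Panthera, Prionailurus, Tremarctos, Turdus, Zea.

16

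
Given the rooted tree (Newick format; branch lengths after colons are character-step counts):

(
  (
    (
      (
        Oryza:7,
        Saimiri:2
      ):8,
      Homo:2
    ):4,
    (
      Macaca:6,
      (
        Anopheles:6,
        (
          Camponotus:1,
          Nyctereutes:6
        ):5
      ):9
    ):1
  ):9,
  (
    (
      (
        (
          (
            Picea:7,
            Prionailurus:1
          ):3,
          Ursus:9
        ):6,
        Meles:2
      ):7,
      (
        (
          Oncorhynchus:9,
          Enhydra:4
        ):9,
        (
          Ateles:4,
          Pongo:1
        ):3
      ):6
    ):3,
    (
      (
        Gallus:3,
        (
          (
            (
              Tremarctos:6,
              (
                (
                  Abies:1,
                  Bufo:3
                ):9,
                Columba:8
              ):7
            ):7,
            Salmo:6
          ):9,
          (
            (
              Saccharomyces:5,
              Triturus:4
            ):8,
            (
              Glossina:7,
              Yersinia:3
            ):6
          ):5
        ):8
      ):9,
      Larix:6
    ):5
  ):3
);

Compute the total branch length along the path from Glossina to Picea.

66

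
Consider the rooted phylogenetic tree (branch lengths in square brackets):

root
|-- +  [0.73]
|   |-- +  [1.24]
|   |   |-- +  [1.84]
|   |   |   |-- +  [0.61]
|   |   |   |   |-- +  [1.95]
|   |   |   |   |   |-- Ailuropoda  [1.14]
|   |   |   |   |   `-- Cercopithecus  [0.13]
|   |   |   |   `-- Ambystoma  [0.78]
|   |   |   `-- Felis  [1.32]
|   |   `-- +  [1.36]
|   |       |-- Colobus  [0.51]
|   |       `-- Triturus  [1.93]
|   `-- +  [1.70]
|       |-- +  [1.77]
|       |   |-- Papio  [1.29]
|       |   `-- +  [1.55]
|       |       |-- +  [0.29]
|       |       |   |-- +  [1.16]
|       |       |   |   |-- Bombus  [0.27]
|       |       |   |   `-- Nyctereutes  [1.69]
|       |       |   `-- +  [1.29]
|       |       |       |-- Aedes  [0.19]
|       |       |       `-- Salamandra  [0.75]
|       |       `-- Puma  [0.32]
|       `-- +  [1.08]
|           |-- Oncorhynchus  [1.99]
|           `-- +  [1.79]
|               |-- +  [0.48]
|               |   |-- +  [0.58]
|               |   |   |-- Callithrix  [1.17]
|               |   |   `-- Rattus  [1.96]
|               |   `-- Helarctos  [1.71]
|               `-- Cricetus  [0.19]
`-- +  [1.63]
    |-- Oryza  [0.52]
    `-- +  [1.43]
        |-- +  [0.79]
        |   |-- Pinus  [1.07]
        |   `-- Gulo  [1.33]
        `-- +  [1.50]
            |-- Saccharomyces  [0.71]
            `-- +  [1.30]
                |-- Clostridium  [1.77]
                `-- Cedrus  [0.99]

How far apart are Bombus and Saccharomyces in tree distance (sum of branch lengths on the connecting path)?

The path runs Bombus → … → MRCA → … → Saccharomyces; the MRCA is the root of the tree.
Branch lengths along that path: 0.27 + 1.16 + 0.29 + 1.55 + 1.77 + 1.70 + 0.73 + 1.63 + 1.43 + 1.50 + 0.71 = 12.74.

12.74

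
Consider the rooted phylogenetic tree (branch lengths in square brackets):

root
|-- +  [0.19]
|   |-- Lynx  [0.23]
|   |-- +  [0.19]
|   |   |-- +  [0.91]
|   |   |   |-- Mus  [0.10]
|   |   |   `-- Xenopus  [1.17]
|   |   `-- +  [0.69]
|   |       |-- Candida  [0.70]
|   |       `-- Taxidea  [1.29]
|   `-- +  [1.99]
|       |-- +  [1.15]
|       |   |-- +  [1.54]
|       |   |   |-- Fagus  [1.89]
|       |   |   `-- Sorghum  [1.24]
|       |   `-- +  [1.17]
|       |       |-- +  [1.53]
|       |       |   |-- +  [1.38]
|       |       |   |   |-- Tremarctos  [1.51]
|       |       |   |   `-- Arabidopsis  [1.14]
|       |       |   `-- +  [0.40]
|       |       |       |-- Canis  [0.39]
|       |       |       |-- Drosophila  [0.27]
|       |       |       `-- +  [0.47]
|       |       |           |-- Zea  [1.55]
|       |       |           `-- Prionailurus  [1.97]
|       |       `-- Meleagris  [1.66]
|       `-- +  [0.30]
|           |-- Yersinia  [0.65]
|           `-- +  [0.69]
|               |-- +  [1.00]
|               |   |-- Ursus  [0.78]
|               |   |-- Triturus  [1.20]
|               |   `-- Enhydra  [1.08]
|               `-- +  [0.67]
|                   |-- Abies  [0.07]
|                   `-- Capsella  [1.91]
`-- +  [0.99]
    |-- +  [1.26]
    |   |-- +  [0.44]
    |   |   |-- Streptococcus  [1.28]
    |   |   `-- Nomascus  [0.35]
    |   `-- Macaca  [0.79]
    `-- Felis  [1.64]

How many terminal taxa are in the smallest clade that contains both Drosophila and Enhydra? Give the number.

The MRCA of Drosophila and Enhydra is the node subtending (((Fagus,Sorghum),(((Tremarctos,Arabidopsis),(Canis,Drosophila,(Zea,Prionailurus))),Meleagris)),(Yersinia,((Ursus,Triturus,Enhydra),(Abies,Capsella)))).
That clade contains 15 terminal taxa: Abies, Arabidopsis, Canis, Capsella, Drosophila, Enhydra, Fagus, Meleagris, Prionailurus, Sorghum, Tremarctos, Triturus, Ursus, Yersinia, Zea.

15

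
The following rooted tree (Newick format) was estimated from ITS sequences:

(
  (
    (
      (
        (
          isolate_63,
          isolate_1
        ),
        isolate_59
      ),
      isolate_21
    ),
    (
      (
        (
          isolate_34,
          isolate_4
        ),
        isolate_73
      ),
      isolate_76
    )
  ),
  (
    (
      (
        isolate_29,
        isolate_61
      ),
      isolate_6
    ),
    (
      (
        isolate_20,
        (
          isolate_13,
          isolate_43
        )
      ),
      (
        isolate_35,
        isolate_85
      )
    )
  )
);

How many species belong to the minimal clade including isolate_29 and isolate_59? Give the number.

16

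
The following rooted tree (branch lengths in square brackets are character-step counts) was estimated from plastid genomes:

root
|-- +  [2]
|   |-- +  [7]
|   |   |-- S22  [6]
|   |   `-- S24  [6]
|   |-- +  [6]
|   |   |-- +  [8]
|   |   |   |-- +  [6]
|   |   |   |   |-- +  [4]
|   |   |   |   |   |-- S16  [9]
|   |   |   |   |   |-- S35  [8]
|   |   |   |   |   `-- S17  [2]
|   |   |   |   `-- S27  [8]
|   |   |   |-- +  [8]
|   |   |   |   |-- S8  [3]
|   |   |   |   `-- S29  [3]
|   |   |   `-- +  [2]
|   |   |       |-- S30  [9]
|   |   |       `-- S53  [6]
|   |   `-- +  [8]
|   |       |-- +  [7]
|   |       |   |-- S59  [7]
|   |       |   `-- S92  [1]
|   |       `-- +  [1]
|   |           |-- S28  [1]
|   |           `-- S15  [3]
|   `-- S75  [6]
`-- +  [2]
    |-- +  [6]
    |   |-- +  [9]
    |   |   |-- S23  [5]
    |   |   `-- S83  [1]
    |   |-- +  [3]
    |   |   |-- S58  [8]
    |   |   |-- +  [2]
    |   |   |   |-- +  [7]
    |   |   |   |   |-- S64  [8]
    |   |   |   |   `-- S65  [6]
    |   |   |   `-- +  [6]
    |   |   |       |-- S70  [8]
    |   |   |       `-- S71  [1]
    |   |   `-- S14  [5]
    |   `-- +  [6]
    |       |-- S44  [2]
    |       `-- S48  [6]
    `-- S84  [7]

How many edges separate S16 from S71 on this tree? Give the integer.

The MRCA of S16 and S71 is the root of the tree.
From S16 up to that node: 6 branches. From S71 up to the same node: 6 branches. Total: 6 + 6 = 12.

12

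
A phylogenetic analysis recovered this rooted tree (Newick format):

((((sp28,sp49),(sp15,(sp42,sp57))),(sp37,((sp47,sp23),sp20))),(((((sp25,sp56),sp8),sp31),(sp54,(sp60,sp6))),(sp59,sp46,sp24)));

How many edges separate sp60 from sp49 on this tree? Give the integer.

9

The MRCA of sp60 and sp49 is the root of the tree.
From sp60 up to that node: 5 branches. From sp49 up to the same node: 4 branches. Total: 5 + 4 = 9.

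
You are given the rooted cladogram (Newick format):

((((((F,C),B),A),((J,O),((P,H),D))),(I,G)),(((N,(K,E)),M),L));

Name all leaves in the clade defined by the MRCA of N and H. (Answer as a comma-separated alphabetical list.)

A, B, C, D, E, F, G, H, I, J, K, L, M, N, O, P

Tracing N: it sits inside (N,(K,E)).
Tracing H: it sits inside (P,H).
The smallest clade enclosing both is the whole tree (their MRCA is the root), so the answer is all 16 tips in alphabetical order.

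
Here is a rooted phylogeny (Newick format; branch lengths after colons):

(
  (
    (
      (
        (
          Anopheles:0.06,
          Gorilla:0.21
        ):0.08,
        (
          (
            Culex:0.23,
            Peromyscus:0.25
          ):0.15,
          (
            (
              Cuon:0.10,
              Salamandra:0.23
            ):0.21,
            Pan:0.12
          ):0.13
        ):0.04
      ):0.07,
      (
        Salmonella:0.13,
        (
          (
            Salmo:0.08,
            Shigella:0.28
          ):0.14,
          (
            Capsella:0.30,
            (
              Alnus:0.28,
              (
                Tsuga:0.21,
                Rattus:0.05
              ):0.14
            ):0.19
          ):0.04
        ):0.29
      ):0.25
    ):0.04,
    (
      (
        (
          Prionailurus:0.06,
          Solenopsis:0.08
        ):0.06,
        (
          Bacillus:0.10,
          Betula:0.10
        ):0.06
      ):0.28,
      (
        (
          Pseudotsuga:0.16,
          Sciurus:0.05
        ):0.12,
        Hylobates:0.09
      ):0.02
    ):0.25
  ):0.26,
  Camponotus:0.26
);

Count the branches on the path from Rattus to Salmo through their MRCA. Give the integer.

6

The MRCA of Rattus and Salmo is the node subtending ((Salmo,Shigella),(Capsella,(Alnus,(Tsuga,Rattus)))).
From Rattus up to that node: 4 branches. From Salmo up to the same node: 2 branches. Total: 4 + 2 = 6.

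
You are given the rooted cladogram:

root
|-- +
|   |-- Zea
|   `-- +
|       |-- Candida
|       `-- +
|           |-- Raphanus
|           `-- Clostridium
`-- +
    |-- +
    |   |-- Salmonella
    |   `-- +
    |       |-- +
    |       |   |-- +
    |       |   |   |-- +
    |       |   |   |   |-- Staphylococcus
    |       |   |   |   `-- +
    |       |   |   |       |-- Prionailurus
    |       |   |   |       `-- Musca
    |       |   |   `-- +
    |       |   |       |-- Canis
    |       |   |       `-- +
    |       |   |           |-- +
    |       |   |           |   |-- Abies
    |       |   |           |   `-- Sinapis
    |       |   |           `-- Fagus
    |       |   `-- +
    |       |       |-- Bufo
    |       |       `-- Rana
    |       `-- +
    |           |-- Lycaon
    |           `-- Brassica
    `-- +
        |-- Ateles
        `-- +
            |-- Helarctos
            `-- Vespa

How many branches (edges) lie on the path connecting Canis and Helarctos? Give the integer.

The MRCA of Canis and Helarctos is the node subtending ((Salmonella,((((Staphylococcus,(Prionailurus,Musca)),(Canis,((Abies,Sinapis),Fagus))),(Bufo,Rana)),(Lycaon,Brassica))),(Ateles,(Helarctos,Vespa))).
From Canis up to that node: 6 branches. From Helarctos up to the same node: 3 branches. Total: 6 + 3 = 9.

9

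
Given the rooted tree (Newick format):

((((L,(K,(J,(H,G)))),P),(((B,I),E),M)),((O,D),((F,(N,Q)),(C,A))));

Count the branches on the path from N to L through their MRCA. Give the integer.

The MRCA of N and L is the root of the tree.
From N up to that node: 5 branches. From L up to the same node: 4 branches. Total: 5 + 4 = 9.

9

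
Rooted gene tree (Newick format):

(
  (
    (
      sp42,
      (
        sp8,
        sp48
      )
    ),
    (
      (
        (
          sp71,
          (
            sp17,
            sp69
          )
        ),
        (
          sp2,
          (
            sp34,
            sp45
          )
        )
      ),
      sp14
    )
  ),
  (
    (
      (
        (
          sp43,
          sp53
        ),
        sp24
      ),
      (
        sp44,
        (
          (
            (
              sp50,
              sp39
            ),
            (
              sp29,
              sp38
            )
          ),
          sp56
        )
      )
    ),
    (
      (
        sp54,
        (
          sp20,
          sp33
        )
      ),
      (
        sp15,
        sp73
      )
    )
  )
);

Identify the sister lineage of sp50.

sp50 attaches to the tree at the node subtending (sp50,sp39).
The other lineage descending from that same node — the sister group — is the single tip sp39.

sp39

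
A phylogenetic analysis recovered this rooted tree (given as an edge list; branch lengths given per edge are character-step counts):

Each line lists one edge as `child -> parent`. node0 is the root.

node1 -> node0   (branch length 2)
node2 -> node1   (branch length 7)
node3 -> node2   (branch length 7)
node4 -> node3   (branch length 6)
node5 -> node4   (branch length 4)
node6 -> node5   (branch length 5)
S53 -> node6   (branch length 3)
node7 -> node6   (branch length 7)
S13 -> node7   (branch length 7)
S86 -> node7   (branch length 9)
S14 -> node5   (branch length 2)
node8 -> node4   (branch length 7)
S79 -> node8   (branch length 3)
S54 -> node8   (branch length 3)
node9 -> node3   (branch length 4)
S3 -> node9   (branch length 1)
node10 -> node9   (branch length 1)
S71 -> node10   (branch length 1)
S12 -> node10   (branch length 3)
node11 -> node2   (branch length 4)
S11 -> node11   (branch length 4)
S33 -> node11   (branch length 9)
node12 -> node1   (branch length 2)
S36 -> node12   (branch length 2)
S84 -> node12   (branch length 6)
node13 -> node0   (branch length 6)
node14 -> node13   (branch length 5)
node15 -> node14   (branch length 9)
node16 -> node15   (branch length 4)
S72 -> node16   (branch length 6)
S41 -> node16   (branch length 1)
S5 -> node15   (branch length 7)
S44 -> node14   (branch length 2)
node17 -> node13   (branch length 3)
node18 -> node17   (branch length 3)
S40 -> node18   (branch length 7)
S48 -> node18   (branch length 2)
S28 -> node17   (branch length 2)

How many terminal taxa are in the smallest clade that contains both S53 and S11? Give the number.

11

The MRCA of S53 and S11 is the node subtending (((((S53,(S13,S86)),S14),(S79,S54)),(S3,(S71,S12))),(S11,S33)).
That clade contains 11 terminal taxa: S11, S12, S13, S14, S3, S33, S53, S54, S71, S79, S86.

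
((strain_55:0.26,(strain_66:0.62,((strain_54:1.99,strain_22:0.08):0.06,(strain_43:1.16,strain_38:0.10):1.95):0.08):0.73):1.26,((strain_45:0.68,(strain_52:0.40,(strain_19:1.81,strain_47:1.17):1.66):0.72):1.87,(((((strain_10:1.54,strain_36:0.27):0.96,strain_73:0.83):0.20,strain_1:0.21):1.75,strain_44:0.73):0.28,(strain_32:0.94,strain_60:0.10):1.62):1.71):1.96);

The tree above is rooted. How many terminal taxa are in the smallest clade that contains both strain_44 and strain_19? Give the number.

The MRCA of strain_44 and strain_19 is the node subtending ((strain_45,(strain_52,(strain_19,strain_47))),(((((strain_10,strain_36),strain_73),strain_1),strain_44),(strain_32,strain_60))).
That clade contains 11 terminal taxa: strain_1, strain_10, strain_19, strain_32, strain_36, strain_44, strain_45, strain_47, strain_52, strain_60, strain_73.

11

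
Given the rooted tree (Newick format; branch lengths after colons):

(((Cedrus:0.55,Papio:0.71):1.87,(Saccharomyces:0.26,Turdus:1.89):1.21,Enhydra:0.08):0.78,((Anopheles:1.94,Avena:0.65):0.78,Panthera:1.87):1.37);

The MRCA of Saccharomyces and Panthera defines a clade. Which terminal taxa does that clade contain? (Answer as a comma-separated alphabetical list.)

Tracing Saccharomyces: it sits inside (Saccharomyces,Turdus).
Tracing Panthera: it sits inside ((Anopheles,Avena),Panthera).
The smallest clade enclosing both is the whole tree (their MRCA is the root), so the answer is all 8 tips in alphabetical order.

Anopheles, Avena, Cedrus, Enhydra, Panthera, Papio, Saccharomyces, Turdus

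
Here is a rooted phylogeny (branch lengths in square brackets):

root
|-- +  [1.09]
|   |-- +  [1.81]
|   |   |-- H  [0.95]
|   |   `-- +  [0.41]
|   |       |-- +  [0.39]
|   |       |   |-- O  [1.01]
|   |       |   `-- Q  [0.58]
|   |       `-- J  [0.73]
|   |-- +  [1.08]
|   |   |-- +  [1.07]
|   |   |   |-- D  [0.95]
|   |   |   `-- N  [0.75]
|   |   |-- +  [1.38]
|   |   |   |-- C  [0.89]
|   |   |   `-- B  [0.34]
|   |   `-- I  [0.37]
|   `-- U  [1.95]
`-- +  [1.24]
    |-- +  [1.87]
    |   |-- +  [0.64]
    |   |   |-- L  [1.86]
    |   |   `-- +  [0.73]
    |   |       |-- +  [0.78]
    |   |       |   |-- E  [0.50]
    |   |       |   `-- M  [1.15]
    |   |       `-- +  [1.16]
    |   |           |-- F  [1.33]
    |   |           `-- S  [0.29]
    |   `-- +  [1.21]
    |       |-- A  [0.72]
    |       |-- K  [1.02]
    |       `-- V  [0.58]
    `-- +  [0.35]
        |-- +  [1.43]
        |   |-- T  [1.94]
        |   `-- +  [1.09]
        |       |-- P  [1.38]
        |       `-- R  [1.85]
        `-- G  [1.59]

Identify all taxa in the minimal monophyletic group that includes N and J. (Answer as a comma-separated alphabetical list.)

Tracing N: it sits inside (D,N).
Tracing J: it sits inside ((O,Q),J).
The smallest clade enclosing both is ((H,((O,Q),J)),((D,N),(C,B),I),U); the answer is its 10 terminal taxa in alphabetical order.

B, C, D, H, I, J, N, O, Q, U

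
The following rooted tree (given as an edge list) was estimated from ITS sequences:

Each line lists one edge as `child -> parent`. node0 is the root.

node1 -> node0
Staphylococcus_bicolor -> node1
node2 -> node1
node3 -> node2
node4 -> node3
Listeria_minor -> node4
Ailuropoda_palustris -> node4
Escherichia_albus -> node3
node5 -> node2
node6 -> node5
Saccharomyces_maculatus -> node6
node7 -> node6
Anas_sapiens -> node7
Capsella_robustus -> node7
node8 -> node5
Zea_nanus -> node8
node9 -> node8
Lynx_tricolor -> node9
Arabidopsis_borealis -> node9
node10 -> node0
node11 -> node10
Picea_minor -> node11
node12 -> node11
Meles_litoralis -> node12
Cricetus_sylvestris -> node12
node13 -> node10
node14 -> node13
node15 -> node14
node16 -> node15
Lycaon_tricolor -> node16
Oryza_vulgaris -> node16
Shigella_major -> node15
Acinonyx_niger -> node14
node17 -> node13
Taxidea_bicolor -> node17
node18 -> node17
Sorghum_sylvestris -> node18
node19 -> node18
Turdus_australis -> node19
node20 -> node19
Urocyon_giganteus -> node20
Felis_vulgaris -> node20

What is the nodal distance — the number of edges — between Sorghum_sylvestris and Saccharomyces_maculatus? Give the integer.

10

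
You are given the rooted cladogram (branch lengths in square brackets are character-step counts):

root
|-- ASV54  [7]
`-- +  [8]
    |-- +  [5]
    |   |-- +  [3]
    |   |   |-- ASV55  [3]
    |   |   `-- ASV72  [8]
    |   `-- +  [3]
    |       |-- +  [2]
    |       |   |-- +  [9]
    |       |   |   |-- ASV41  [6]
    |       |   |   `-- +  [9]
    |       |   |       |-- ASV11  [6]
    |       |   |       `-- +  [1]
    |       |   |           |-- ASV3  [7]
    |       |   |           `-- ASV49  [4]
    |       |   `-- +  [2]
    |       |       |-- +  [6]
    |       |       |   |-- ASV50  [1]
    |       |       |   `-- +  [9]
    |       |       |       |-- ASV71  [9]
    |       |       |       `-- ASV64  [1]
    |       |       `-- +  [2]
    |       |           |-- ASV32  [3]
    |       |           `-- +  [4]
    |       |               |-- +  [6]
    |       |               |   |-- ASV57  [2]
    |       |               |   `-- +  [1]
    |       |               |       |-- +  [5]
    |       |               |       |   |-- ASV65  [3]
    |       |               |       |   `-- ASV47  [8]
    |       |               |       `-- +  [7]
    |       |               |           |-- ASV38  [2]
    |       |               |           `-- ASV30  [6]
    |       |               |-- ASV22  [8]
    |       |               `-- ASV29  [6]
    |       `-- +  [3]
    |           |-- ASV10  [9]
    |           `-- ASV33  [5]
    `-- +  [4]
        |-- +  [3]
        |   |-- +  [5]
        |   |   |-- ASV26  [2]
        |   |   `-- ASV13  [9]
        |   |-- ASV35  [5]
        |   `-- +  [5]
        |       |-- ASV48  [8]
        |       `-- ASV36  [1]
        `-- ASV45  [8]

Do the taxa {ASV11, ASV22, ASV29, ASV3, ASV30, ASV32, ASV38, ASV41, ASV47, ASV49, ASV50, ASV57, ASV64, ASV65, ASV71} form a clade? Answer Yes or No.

The most recent common ancestor of these taxa subtends ((ASV41,(ASV11,(ASV3,ASV49))),((ASV50,(ASV71,ASV64)),(ASV32,((ASV57,((ASV65,ASV47),(ASV38,ASV30))),ASV22,ASV29)))).
That clade has exactly 15 tips — every listed taxon and nothing else — so the group is monophyletic.

Yes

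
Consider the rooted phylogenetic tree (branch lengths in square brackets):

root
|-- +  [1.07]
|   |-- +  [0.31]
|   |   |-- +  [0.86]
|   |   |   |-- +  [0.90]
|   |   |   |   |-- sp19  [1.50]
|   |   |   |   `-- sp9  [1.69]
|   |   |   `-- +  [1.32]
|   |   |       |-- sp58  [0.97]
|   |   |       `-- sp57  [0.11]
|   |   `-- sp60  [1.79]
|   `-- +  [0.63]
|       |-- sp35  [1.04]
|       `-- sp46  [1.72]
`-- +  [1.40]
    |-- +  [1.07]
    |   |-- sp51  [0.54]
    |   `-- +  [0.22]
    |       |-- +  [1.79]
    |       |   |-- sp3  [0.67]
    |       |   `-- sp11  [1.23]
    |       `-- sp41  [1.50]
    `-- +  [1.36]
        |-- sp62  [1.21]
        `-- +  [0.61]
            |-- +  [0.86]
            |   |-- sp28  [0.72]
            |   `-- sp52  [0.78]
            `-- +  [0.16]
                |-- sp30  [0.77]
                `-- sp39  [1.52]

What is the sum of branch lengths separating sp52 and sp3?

7.36

The path runs sp52 → … → MRCA → … → sp3; the MRCA is the node subtending ((sp51,((sp3,sp11),sp41)),(sp62,((sp28,sp52),(sp30,sp39)))).
Branch lengths along that path: 0.78 + 0.86 + 0.61 + 1.36 + 1.07 + 0.22 + 1.79 + 0.67 = 7.36.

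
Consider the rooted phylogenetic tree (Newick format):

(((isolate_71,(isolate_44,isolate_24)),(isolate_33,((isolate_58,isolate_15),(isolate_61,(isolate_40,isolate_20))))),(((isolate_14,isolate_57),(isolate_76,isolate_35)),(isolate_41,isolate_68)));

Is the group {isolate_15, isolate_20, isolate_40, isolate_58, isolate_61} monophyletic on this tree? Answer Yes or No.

The most recent common ancestor of these taxa subtends ((isolate_58,isolate_15),(isolate_61,(isolate_40,isolate_20))).
That clade has exactly 5 tips — every listed taxon and nothing else — so the group is monophyletic.

Yes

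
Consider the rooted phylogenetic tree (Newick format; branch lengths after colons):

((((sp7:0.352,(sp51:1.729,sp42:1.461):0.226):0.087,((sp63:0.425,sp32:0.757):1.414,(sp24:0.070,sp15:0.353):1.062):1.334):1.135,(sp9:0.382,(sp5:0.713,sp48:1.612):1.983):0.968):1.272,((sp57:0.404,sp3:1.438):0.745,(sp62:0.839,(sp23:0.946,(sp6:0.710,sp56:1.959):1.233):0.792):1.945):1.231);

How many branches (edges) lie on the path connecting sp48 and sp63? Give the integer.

7

The MRCA of sp48 and sp63 is the node subtending (((sp7,(sp51,sp42)),((sp63,sp32),(sp24,sp15))),(sp9,(sp5,sp48))).
From sp48 up to that node: 3 branches. From sp63 up to the same node: 4 branches. Total: 3 + 4 = 7.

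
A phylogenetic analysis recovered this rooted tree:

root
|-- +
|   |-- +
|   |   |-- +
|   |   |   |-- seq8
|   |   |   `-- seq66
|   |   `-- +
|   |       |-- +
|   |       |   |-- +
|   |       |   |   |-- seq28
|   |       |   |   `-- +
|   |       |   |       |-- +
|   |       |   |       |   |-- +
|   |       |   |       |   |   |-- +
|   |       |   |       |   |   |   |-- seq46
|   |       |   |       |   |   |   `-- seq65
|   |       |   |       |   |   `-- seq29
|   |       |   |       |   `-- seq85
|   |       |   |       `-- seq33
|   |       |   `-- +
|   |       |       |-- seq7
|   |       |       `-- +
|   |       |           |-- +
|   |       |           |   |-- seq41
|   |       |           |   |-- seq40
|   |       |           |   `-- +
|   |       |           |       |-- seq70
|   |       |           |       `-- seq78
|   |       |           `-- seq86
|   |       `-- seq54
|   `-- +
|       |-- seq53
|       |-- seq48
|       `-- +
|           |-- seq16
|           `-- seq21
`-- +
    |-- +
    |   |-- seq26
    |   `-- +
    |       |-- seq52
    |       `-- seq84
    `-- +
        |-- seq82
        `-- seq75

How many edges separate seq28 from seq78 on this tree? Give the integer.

7

The MRCA of seq28 and seq78 is the node subtending ((seq28,((((seq46,seq65),seq29),seq85),seq33)),(seq7,((seq41,seq40,(seq70,seq78)),seq86))).
From seq28 up to that node: 2 branches. From seq78 up to the same node: 5 branches. Total: 2 + 5 = 7.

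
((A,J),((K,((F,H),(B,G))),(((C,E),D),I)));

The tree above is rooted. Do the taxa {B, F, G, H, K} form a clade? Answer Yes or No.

Yes

The most recent common ancestor of these taxa subtends (K,((F,H),(B,G))).
That clade has exactly 5 tips — every listed taxon and nothing else — so the group is monophyletic.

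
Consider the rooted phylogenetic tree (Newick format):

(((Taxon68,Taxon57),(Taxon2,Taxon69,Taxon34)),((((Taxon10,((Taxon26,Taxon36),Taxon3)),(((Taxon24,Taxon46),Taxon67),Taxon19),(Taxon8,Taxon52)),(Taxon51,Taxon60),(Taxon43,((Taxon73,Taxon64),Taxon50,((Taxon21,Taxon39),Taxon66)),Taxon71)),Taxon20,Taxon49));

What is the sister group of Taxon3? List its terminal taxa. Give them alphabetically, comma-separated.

Taxon3 attaches to the tree at the node subtending ((Taxon26,Taxon36),Taxon3).
The other lineage descending from that same node — the sister group — is (Taxon26,Taxon36); its 2 tips in alphabetical order are the answer.

Taxon26, Taxon36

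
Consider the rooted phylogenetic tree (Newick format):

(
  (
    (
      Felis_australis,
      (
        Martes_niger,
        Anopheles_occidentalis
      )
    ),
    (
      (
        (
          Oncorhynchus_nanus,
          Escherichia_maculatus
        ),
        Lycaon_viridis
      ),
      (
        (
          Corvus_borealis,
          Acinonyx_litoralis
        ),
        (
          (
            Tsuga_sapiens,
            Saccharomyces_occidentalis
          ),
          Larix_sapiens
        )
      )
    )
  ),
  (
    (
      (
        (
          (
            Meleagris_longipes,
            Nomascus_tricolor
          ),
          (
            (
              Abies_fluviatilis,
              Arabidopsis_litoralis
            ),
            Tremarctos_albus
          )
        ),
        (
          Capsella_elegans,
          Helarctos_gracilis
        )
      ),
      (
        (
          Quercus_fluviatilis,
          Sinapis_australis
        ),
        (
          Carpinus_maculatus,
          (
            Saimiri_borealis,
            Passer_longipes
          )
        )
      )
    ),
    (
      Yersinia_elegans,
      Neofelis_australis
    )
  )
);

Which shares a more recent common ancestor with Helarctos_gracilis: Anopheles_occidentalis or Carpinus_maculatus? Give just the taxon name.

Carpinus_maculatus

The MRCA of Helarctos_gracilis and Carpinus_maculatus subtends ((((Meleagris_longipes,Nomascus_tricolor),((Abies_fluviatilis,Arabidopsis_litoralis),Tremarctos_albus)),(Capsella_elegans,Helarctos_gracilis)),((Quercus_fluviatilis,Sinapis_australis),(Carpinus_maculatus,(Saimiri_borealis,Passer_longipes)))) (12 taxa).
The MRCA of Helarctos_gracilis and Anopheles_occidentalis is the root, subtending the entire tree (25 taxa).
The first is nested inside the second, so Helarctos_gracilis shares a more recent common ancestor with Carpinus_maculatus.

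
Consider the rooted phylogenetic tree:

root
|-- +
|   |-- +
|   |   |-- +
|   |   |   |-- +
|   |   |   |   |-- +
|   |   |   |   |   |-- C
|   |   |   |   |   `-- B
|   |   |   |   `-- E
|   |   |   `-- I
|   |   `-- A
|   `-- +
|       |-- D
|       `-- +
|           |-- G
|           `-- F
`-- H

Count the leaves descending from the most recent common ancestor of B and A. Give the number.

5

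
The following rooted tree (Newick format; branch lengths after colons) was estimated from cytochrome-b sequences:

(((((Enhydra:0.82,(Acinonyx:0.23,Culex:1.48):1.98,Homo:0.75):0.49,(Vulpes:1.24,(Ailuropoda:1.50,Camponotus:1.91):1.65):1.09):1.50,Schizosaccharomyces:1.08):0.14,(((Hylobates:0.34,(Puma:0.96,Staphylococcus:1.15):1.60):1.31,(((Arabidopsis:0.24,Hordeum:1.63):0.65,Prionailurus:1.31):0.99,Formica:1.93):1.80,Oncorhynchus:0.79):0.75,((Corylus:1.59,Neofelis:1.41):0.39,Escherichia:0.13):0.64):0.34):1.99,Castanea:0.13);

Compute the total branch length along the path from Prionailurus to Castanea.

The path runs Prionailurus → … → MRCA → … → Castanea; the MRCA is the root of the tree.
Branch lengths along that path: 1.31 + 0.99 + 1.80 + 0.75 + 0.34 + 1.99 + 0.13 = 7.31.

7.31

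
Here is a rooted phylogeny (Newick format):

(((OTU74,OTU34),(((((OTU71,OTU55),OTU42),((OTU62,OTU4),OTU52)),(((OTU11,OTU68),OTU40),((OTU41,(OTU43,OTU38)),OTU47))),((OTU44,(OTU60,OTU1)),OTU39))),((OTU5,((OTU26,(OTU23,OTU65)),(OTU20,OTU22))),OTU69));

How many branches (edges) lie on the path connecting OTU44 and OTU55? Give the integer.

The MRCA of OTU44 and OTU55 is the node subtending (((((OTU71,OTU55),OTU42),((OTU62,OTU4),OTU52)),(((OTU11,OTU68),OTU40),((OTU41,(OTU43,OTU38)),OTU47))),((OTU44,(OTU60,OTU1)),OTU39)).
From OTU44 up to that node: 3 branches. From OTU55 up to the same node: 5 branches. Total: 3 + 5 = 8.

8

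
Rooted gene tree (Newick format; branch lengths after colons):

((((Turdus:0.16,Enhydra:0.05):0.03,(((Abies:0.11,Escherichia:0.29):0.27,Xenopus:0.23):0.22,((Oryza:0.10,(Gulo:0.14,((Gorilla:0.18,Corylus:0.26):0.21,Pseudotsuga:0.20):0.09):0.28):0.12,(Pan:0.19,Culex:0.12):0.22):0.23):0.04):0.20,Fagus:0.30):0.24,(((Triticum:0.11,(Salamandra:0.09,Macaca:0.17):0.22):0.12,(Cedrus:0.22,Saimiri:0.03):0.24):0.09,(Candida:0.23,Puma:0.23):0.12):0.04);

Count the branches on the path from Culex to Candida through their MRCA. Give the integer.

9

The MRCA of Culex and Candida is the root of the tree.
From Culex up to that node: 6 branches. From Candida up to the same node: 3 branches. Total: 6 + 3 = 9.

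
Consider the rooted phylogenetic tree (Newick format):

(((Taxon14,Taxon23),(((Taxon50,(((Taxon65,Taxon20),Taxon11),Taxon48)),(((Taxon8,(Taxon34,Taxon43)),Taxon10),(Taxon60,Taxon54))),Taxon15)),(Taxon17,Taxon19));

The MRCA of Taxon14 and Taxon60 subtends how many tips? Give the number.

14

The MRCA of Taxon14 and Taxon60 is the node subtending ((Taxon14,Taxon23),(((Taxon50,(((Taxon65,Taxon20),Taxon11),Taxon48)),(((Taxon8,(Taxon34,Taxon43)),Taxon10),(Taxon60,Taxon54))),Taxon15)).
That clade contains 14 terminal taxa: Taxon10, Taxon11, Taxon14, Taxon15, Taxon20, Taxon23, Taxon34, Taxon43, Taxon48, Taxon50, Taxon54, Taxon60, Taxon65, Taxon8.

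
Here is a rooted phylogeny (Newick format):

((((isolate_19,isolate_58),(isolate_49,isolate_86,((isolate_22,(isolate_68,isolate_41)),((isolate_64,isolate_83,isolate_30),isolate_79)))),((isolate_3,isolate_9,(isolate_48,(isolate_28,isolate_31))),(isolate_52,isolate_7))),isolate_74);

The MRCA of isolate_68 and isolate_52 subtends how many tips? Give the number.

18

The MRCA of isolate_68 and isolate_52 is the node subtending (((isolate_19,isolate_58),(isolate_49,isolate_86,((isolate_22,(isolate_68,isolate_41)),((isolate_64,isolate_83,isolate_30),isolate_79)))),((isolate_3,isolate_9,(isolate_48,(isolate_28,isolate_31))),(isolate_52,isolate_7))).
That clade contains 18 terminal taxa: isolate_19, isolate_22, isolate_28, isolate_3, isolate_30, isolate_31, isolate_41, isolate_48, isolate_49, isolate_52, isolate_58, isolate_64, isolate_68, isolate_7, isolate_79, isolate_83, isolate_86, isolate_9.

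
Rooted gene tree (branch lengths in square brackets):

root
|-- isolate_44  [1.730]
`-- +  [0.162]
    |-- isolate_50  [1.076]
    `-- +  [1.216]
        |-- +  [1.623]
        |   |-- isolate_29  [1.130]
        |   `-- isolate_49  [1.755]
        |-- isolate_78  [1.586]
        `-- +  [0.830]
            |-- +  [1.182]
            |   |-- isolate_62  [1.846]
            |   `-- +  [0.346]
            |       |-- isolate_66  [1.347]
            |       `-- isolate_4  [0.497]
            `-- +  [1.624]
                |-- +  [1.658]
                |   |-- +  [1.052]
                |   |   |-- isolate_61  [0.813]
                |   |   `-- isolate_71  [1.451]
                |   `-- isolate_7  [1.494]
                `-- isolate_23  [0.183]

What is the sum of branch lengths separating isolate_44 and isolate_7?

The path runs isolate_44 → … → MRCA → … → isolate_7; the MRCA is the root of the tree.
Branch lengths along that path: 1.730 + 0.162 + 1.216 + 0.830 + 1.624 + 1.658 + 1.494 = 8.714.

8.714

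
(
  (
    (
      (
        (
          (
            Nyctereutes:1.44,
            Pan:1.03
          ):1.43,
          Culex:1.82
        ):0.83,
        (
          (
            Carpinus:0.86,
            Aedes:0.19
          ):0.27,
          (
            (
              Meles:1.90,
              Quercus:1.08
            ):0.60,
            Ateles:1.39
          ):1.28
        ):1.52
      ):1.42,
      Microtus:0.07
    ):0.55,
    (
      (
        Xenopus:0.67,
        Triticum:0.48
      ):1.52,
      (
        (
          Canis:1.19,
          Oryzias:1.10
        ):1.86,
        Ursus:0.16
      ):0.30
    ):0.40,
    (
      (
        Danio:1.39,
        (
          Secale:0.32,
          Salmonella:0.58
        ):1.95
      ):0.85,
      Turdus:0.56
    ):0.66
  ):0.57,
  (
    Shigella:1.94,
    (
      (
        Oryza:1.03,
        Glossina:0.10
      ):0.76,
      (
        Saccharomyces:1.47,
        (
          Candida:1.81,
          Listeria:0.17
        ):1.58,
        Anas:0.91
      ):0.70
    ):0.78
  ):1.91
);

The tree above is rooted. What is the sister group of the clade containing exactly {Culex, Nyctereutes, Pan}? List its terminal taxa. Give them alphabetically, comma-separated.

The clade containing exactly {Culex, Nyctereutes, Pan} attaches to the tree at the node subtending (((Nyctereutes,Pan),Culex),((Carpinus,Aedes),((Meles,Quercus),Ateles))).
The other lineage descending from that same node — the sister group — is ((Carpinus,Aedes),((Meles,Quercus),Ateles)); its 5 tips in alphabetical order are the answer.

Aedes, Ateles, Carpinus, Meles, Quercus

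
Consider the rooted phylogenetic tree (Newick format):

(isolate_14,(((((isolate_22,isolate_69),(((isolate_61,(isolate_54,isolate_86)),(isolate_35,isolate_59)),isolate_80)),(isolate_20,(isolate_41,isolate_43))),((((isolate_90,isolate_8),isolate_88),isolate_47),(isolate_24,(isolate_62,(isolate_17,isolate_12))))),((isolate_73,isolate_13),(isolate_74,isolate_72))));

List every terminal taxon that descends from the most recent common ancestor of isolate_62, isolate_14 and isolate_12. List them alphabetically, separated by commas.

isolate_12, isolate_13, isolate_14, isolate_17, isolate_20, isolate_22, isolate_24, isolate_35, isolate_41, isolate_43, isolate_47, isolate_54, isolate_59, isolate_61, isolate_62, isolate_69, isolate_72, isolate_73, isolate_74, isolate_8, isolate_80, isolate_86, isolate_88, isolate_90

Tracing isolate_62: it sits inside (isolate_62,(isolate_17,isolate_12)).
Tracing isolate_14: it attaches directly to the root.
Tracing isolate_12: it sits inside (isolate_17,isolate_12).
The smallest clade enclosing all 3 is the whole tree (their MRCA is the root), so the answer is all 24 tips in alphabetical order.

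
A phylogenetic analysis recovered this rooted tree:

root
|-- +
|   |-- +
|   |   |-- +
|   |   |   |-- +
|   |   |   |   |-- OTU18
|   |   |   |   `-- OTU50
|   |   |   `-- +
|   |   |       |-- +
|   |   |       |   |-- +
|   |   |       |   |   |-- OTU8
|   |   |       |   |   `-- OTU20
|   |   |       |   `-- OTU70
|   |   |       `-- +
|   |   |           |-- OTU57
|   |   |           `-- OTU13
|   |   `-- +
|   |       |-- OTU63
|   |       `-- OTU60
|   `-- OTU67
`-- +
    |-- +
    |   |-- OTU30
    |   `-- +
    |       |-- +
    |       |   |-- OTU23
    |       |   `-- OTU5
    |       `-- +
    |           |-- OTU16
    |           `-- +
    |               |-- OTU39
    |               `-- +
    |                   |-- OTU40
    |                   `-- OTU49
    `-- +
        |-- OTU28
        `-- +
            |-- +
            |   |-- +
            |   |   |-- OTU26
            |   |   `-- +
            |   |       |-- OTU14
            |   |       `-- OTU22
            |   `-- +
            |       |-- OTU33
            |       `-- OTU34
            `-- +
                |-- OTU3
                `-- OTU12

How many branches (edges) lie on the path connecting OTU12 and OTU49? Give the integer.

10

The MRCA of OTU12 and OTU49 is the node subtending ((OTU30,((OTU23,OTU5),(OTU16,(OTU39,(OTU40,OTU49))))),(OTU28,(((OTU26,(OTU14,OTU22)),(OTU33,OTU34)),(OTU3,OTU12)))).
From OTU12 up to that node: 4 branches. From OTU49 up to the same node: 6 branches. Total: 4 + 6 = 10.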